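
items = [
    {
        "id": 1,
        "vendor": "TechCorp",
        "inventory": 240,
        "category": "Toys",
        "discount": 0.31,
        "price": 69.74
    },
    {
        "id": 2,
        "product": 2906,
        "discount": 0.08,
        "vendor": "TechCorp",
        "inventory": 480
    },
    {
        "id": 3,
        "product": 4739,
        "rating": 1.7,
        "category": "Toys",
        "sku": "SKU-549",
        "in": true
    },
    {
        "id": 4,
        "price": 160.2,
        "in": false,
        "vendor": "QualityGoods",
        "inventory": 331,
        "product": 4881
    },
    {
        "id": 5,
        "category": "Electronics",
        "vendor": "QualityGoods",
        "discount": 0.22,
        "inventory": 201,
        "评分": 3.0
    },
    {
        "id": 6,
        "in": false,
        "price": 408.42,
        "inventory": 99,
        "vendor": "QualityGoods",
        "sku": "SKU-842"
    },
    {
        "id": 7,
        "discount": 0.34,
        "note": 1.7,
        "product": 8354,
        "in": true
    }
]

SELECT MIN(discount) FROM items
0.08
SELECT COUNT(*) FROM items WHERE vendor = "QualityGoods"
3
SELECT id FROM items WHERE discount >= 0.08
[1, 2, 5, 7]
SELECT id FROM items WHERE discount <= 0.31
[1, 2, 5]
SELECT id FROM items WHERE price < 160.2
[1]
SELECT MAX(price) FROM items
408.42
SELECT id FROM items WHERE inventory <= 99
[6]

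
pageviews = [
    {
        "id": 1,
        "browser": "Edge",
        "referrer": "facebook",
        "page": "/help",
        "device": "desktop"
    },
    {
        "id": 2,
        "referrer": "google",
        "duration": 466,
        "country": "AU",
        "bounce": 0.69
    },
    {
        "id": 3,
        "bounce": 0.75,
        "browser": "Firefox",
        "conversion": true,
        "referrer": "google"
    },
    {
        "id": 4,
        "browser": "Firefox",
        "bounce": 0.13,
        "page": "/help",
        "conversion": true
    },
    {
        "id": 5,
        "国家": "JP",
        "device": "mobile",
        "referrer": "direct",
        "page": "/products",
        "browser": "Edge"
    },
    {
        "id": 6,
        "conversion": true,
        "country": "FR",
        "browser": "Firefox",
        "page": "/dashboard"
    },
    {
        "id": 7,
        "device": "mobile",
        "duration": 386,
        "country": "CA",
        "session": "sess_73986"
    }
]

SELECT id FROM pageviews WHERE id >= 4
[4, 5, 6, 7]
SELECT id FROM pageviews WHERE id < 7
[1, 2, 3, 4, 5, 6]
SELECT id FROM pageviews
[1, 2, 3, 4, 5, 6, 7]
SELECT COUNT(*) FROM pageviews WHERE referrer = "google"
2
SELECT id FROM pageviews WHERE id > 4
[5, 6, 7]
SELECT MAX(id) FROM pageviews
7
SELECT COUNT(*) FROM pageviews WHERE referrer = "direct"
1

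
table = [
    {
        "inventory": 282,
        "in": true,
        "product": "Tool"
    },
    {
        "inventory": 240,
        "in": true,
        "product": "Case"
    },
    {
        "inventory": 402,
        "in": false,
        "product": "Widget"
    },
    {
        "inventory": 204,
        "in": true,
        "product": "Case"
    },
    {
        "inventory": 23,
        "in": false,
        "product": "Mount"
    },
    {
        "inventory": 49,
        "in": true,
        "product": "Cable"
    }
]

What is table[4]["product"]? "Mount"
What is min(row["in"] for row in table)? False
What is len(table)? 6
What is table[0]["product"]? "Tool"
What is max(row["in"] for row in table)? True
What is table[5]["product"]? "Cable"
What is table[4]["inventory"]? 23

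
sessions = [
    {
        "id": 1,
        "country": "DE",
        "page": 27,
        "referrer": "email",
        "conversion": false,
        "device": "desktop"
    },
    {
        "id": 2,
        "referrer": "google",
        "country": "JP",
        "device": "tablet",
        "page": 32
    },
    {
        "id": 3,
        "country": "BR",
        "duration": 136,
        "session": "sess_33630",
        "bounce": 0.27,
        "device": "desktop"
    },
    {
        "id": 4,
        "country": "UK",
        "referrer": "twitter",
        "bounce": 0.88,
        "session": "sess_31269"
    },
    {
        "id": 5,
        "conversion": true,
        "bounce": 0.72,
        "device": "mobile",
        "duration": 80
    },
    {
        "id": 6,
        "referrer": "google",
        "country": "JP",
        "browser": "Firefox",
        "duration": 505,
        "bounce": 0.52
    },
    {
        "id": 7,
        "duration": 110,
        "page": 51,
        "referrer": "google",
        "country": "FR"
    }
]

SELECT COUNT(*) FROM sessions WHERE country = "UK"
1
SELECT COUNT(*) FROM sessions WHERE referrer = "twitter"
1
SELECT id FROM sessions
[1, 2, 3, 4, 5, 6, 7]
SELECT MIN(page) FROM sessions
27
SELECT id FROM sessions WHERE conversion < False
[]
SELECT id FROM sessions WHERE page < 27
[]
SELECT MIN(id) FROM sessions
1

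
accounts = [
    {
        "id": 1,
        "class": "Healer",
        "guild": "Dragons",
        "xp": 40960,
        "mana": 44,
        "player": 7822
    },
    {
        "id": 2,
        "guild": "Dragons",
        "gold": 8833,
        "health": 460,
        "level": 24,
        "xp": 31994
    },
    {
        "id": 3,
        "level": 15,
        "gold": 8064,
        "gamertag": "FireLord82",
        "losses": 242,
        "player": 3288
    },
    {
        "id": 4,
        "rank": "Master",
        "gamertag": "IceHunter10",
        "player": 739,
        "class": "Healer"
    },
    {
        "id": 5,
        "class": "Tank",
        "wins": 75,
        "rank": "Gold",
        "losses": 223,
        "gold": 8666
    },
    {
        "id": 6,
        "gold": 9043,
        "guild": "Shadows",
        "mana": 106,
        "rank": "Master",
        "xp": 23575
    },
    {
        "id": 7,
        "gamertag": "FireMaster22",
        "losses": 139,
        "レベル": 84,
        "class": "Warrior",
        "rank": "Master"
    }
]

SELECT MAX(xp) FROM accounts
40960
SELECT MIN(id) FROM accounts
1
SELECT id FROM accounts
[1, 2, 3, 4, 5, 6, 7]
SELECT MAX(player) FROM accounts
7822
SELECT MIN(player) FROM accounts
739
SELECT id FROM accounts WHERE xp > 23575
[1, 2]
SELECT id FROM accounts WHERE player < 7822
[3, 4]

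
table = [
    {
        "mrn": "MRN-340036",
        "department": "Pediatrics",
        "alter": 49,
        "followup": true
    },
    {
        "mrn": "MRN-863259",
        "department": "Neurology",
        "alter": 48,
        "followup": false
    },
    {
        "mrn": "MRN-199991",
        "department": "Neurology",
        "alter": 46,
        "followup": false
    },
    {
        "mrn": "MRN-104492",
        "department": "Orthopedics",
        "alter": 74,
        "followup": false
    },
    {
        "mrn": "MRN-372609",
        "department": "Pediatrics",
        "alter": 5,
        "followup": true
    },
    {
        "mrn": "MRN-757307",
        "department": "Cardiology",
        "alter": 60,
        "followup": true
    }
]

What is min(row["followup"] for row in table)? False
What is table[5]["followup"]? True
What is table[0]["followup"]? True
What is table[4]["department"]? "Pediatrics"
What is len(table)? 6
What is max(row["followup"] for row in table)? True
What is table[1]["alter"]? 48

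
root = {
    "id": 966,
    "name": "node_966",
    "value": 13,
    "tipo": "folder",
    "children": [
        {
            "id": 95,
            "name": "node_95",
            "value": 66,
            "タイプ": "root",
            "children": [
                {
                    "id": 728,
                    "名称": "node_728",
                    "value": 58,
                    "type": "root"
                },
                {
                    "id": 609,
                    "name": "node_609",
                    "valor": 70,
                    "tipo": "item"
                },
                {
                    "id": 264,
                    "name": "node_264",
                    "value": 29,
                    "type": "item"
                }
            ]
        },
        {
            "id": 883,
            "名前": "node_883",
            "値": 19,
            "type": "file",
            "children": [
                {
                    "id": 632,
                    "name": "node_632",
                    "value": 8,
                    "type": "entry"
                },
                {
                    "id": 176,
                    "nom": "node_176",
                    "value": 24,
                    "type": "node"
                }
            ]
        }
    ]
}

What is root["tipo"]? "folder"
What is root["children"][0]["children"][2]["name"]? "node_264"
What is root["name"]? "node_966"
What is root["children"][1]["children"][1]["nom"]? "node_176"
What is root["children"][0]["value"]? 66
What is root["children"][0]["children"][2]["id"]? 264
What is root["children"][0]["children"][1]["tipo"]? "item"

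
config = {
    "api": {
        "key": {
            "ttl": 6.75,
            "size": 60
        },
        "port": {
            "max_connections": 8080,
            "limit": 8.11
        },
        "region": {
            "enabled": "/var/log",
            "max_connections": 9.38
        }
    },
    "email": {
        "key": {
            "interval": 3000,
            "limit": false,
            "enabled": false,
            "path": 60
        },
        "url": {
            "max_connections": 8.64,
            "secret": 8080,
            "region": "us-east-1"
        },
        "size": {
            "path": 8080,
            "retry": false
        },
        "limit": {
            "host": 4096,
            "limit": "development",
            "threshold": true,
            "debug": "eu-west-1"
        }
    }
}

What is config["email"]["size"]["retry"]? False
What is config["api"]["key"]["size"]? 60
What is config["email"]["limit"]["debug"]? "eu-west-1"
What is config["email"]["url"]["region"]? "us-east-1"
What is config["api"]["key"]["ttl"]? 6.75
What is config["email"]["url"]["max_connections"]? 8.64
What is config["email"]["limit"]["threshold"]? True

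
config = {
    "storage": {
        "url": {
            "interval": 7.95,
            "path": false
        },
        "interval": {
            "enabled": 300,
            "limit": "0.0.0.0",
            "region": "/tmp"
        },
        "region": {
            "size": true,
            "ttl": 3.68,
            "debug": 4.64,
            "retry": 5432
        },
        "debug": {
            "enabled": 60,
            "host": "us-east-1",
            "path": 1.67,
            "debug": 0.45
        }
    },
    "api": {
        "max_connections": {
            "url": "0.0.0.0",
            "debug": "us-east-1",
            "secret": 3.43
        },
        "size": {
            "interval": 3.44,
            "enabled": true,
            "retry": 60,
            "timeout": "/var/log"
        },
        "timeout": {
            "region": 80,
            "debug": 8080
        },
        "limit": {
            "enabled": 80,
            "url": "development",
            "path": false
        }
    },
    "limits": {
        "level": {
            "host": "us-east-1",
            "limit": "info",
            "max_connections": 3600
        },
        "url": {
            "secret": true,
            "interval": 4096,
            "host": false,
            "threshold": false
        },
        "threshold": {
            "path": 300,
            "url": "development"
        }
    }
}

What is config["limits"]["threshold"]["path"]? 300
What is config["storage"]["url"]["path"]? False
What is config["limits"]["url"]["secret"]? True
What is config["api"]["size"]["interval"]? 3.44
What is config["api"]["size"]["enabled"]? True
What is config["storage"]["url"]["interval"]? 7.95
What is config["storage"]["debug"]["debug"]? 0.45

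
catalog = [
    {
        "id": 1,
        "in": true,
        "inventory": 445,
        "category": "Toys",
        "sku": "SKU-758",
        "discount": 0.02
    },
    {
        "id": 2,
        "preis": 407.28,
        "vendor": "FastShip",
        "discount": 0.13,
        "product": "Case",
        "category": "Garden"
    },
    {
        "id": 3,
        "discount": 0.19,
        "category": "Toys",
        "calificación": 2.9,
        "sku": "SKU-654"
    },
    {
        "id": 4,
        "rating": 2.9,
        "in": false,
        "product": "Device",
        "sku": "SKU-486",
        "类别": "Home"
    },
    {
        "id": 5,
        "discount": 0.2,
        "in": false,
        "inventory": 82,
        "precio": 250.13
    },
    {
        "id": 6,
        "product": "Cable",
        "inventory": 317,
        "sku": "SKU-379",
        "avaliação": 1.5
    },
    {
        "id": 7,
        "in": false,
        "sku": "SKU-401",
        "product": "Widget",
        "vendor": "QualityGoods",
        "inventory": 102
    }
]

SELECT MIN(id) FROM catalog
1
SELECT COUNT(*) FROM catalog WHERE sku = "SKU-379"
1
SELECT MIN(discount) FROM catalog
0.02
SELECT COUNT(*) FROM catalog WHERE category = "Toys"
2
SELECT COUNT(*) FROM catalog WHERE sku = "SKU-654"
1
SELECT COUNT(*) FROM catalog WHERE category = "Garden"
1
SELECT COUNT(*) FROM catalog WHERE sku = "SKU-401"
1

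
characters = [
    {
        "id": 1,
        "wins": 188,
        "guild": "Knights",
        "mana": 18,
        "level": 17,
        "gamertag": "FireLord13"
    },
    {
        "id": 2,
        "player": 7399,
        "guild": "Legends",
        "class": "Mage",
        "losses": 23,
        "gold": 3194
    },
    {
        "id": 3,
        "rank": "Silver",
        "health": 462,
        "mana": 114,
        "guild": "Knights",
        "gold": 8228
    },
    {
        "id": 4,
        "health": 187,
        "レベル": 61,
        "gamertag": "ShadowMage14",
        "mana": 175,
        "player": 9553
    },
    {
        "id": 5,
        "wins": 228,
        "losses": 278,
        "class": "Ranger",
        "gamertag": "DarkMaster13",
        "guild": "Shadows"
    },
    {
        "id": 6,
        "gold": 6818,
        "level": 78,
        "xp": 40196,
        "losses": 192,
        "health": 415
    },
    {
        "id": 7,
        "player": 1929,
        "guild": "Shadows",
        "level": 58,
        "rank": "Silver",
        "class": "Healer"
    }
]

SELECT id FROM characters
[1, 2, 3, 4, 5, 6, 7]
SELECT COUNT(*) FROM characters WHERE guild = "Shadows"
2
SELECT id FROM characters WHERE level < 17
[]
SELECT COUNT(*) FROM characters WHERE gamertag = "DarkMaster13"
1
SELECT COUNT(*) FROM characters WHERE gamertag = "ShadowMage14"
1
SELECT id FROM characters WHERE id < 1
[]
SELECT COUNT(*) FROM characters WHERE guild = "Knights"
2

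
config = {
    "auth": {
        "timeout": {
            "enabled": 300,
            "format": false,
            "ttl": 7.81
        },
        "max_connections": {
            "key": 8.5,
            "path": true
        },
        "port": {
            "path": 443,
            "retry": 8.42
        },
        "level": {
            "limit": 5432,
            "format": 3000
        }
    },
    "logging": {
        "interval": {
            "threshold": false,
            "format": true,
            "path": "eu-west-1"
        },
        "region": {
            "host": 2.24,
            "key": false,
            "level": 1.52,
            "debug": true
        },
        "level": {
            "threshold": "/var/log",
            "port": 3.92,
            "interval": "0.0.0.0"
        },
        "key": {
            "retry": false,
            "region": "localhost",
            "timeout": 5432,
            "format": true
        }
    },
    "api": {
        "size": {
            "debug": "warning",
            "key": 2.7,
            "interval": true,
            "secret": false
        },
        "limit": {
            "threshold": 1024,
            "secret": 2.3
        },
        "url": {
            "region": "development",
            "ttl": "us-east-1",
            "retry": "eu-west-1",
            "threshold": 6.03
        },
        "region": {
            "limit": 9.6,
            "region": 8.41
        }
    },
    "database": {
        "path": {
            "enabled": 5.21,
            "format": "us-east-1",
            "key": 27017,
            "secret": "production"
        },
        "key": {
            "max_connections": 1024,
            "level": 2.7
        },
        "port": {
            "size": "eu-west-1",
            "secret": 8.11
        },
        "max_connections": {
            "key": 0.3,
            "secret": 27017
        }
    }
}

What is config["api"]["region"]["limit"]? 9.6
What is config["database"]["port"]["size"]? "eu-west-1"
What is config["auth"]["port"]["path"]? 443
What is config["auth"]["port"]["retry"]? 8.42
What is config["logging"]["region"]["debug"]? True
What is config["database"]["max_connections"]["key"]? 0.3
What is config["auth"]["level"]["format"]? 3000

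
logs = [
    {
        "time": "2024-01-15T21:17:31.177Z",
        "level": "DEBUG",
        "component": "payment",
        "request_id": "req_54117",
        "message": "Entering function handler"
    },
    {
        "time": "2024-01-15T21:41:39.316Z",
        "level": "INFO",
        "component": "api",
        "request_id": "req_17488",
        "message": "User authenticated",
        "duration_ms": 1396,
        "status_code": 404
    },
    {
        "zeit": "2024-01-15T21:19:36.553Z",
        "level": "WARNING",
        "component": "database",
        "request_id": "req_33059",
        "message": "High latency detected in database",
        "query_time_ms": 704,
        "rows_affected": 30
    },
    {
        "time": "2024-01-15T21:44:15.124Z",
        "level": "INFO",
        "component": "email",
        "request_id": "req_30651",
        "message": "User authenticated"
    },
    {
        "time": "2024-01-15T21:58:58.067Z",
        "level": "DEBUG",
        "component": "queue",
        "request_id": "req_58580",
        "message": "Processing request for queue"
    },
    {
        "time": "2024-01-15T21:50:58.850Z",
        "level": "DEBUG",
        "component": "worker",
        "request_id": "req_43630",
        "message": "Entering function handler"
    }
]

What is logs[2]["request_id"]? "req_33059"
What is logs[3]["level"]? "INFO"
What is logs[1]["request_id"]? "req_17488"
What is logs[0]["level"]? "DEBUG"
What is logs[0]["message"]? "Entering function handler"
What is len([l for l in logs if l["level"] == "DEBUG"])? 3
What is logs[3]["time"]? "2024-01-15T21:44:15.124Z"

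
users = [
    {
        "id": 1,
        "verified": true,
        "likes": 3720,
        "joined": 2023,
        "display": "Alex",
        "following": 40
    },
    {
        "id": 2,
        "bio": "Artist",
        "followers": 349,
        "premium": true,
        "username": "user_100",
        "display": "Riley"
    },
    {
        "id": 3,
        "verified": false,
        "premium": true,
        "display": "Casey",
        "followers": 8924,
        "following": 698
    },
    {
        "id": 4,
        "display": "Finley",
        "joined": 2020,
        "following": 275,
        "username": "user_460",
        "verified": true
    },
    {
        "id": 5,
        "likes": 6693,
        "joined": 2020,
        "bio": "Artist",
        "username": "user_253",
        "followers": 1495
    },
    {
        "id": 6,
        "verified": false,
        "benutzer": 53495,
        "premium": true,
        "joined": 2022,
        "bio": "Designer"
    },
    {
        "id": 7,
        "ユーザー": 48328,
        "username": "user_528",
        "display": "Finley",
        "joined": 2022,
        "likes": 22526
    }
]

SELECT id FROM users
[1, 2, 3, 4, 5, 6, 7]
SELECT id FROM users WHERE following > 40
[3, 4]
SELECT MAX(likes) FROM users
22526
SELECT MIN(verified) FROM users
False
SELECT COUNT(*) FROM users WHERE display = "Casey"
1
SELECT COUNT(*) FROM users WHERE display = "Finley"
2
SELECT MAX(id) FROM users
7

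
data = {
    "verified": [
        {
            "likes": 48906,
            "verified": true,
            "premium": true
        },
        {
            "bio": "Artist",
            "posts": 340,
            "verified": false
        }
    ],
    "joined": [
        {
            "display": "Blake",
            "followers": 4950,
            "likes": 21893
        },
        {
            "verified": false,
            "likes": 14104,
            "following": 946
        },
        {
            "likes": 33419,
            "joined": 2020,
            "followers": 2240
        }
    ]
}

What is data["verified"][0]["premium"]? True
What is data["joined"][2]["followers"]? 2240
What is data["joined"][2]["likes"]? 33419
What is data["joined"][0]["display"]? "Blake"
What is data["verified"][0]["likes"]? 48906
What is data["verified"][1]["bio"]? "Artist"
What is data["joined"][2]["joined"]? 2020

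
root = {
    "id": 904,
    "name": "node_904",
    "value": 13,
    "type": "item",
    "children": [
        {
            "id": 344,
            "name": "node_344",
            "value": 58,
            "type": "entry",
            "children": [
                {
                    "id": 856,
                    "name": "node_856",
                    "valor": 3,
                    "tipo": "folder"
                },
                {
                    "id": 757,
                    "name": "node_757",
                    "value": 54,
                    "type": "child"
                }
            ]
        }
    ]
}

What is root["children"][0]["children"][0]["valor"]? 3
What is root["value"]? 13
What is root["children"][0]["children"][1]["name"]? "node_757"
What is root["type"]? "item"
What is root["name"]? "node_904"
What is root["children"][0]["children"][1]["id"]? 757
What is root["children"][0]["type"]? "entry"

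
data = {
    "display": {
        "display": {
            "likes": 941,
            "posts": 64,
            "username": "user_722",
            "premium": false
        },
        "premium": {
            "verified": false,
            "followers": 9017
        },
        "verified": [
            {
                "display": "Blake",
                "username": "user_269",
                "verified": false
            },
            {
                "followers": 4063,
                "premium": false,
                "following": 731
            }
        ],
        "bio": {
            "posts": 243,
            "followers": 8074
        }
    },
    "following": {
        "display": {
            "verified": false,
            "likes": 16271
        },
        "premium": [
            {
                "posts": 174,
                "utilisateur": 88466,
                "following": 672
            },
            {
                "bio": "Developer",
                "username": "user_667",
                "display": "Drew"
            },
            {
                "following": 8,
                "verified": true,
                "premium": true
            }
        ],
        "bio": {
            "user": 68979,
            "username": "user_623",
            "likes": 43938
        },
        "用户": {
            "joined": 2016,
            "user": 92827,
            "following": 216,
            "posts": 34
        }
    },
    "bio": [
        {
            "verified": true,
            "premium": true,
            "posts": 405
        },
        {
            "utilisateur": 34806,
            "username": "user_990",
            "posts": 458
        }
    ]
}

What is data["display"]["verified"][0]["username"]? "user_269"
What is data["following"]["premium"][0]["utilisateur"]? 88466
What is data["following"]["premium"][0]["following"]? 672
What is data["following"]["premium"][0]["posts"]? 174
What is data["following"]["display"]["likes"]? 16271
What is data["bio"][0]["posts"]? 405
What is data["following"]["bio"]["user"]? 68979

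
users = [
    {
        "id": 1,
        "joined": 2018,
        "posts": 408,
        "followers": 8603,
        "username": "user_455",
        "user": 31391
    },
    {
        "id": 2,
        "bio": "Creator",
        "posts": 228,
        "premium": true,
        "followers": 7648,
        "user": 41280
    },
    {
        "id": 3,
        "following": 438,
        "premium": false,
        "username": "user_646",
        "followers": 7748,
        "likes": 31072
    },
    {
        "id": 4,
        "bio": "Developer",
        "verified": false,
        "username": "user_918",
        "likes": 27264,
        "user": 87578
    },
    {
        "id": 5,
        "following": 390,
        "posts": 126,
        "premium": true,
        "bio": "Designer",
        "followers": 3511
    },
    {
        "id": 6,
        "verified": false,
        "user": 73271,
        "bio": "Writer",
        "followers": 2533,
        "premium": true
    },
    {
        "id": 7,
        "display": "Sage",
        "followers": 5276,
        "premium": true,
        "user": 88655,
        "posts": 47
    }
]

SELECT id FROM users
[1, 2, 3, 4, 5, 6, 7]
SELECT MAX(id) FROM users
7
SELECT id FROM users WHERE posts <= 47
[7]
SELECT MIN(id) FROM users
1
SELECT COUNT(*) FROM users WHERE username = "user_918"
1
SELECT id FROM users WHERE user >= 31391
[1, 2, 4, 6, 7]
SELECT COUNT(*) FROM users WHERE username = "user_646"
1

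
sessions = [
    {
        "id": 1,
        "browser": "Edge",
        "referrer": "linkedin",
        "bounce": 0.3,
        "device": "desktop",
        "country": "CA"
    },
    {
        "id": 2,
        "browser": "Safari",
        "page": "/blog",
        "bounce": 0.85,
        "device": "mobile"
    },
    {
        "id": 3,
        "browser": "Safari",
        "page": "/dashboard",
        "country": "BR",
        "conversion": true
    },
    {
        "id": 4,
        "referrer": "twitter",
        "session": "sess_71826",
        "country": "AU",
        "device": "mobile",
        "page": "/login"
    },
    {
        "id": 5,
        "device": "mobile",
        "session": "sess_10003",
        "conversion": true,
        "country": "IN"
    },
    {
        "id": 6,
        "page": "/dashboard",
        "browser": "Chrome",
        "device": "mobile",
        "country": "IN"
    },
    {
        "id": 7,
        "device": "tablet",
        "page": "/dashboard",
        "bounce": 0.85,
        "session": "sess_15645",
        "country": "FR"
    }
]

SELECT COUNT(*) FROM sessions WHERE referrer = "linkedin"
1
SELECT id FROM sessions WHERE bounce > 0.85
[]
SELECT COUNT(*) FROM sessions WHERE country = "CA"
1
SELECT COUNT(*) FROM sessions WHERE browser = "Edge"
1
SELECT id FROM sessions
[1, 2, 3, 4, 5, 6, 7]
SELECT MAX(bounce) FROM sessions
0.85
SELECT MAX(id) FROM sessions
7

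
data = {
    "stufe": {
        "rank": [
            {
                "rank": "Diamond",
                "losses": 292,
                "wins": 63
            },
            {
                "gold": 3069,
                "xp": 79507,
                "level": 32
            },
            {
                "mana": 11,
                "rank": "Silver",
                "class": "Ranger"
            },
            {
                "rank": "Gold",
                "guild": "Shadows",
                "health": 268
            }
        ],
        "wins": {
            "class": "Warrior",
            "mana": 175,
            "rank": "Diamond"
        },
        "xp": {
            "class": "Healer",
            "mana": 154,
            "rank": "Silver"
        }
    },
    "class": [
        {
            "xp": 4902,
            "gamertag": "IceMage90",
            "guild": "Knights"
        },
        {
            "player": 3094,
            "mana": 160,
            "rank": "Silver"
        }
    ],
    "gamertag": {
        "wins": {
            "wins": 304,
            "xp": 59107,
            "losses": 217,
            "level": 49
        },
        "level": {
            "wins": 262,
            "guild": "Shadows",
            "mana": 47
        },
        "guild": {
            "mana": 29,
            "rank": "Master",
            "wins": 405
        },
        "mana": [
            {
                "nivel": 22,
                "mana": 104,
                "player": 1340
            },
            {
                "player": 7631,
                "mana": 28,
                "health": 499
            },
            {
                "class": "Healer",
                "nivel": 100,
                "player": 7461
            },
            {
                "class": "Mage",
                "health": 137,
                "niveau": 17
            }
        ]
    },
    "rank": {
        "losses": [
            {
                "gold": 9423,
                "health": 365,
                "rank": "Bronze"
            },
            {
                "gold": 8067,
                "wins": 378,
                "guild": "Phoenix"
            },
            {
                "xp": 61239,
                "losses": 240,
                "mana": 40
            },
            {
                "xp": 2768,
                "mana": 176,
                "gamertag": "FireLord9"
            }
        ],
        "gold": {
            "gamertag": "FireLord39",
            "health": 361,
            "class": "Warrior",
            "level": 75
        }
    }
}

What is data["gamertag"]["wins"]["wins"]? 304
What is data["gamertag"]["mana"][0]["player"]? 1340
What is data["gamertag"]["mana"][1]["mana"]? 28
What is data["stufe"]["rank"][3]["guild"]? "Shadows"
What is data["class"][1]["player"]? 3094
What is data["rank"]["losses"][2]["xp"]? 61239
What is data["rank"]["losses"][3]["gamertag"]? "FireLord9"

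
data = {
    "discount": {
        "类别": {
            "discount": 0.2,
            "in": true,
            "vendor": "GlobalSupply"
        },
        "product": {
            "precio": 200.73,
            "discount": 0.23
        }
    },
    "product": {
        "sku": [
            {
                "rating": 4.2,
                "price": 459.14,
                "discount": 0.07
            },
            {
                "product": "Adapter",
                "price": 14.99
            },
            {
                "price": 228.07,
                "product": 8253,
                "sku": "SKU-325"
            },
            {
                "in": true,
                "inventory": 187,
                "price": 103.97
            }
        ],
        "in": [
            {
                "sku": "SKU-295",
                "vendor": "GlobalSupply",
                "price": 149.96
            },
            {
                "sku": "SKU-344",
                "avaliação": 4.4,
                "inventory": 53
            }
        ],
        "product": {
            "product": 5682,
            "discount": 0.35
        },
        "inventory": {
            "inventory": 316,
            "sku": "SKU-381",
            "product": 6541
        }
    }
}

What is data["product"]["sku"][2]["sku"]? "SKU-325"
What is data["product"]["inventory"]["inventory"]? 316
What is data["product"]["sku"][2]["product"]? 8253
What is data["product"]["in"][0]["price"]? 149.96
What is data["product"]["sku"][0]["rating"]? 4.2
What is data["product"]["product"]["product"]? 5682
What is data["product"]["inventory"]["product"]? 6541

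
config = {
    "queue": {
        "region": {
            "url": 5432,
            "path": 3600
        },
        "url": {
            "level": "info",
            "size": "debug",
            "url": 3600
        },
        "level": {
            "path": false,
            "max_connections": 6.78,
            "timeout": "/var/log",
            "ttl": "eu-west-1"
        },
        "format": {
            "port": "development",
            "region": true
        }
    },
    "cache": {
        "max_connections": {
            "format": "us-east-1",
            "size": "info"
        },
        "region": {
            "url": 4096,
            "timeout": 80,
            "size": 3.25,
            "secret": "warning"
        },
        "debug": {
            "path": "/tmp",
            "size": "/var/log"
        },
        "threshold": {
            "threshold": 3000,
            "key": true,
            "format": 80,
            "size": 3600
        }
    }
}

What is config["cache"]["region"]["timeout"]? 80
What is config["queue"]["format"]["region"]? True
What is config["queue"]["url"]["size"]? "debug"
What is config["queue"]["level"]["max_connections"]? 6.78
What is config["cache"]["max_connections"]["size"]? "info"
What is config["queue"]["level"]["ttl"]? "eu-west-1"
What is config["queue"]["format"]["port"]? "development"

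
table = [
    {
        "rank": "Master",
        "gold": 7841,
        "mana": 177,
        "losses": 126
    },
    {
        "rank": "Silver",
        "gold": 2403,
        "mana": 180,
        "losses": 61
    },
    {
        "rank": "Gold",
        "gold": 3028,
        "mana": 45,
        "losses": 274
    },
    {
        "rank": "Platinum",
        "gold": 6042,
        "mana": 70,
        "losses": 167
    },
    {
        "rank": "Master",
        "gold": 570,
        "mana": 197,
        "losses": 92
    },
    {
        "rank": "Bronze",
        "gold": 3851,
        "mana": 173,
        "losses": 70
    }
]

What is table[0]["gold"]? 7841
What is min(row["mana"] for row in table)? 45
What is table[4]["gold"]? 570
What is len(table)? 6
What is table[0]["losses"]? 126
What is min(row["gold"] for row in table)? 570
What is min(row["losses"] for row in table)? 61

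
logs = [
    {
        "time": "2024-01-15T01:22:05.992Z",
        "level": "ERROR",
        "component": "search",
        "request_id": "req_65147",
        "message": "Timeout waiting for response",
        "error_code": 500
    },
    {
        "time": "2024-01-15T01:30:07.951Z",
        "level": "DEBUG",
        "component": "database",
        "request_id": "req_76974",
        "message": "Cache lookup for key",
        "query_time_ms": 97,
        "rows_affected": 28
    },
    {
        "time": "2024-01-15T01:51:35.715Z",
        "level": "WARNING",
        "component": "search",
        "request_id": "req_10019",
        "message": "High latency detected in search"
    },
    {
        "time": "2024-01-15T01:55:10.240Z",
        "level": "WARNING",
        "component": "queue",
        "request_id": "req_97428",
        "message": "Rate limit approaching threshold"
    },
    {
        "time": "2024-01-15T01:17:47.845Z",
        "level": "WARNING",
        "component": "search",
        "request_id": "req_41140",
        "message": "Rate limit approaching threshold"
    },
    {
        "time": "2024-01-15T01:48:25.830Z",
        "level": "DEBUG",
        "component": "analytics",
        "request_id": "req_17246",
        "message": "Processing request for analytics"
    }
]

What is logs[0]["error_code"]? 500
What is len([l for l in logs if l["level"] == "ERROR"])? 1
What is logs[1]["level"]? "DEBUG"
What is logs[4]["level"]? "WARNING"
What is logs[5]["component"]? "analytics"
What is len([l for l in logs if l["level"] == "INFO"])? 0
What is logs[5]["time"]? "2024-01-15T01:48:25.830Z"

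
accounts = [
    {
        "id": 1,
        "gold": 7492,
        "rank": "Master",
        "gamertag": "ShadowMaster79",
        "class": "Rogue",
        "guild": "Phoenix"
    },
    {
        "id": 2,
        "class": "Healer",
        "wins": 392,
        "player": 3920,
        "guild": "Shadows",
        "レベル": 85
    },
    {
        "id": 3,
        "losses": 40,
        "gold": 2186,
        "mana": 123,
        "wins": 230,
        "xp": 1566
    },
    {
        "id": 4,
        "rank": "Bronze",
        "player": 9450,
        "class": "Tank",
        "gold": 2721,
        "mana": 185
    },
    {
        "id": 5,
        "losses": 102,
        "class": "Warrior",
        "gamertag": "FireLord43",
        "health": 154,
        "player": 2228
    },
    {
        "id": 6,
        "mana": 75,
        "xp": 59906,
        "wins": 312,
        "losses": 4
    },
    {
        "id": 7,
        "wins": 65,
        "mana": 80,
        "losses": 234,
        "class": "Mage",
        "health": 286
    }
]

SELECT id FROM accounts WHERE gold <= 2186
[3]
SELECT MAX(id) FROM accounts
7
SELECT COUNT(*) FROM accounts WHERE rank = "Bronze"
1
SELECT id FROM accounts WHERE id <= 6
[1, 2, 3, 4, 5, 6]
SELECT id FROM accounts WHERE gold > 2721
[1]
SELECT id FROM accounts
[1, 2, 3, 4, 5, 6, 7]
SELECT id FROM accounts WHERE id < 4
[1, 2, 3]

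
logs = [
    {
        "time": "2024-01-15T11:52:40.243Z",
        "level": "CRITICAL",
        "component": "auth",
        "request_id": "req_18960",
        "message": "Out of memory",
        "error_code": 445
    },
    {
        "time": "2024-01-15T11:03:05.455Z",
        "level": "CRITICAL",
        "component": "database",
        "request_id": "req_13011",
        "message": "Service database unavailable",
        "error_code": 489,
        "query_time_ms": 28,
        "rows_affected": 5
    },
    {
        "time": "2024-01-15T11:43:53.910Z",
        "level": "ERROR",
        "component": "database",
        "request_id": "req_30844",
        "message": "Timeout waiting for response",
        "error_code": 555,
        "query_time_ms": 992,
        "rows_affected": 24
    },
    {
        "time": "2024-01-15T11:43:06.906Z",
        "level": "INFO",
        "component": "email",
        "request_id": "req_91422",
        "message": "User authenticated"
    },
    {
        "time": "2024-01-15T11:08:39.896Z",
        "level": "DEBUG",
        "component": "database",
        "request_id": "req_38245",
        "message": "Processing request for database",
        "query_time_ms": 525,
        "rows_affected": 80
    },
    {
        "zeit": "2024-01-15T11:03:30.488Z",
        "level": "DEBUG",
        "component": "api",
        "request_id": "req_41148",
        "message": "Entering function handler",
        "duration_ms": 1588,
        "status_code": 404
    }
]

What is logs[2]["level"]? "ERROR"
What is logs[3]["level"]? "INFO"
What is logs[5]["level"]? "DEBUG"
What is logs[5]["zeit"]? "2024-01-15T11:03:30.488Z"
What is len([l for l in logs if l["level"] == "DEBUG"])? 2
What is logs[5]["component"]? "api"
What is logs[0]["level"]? "CRITICAL"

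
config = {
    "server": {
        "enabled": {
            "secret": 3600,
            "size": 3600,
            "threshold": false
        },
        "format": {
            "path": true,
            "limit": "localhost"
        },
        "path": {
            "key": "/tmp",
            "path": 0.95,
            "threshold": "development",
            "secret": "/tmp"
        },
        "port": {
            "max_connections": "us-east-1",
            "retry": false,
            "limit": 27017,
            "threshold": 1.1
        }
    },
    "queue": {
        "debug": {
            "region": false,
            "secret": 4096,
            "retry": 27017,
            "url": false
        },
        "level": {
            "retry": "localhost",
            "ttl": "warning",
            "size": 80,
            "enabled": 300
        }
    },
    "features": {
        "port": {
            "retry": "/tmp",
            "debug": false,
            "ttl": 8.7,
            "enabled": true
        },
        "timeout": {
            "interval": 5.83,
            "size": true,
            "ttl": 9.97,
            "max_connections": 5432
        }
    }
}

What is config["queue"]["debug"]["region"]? False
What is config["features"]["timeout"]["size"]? True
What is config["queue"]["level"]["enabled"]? 300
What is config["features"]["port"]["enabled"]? True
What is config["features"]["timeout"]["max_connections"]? 5432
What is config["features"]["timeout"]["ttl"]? 9.97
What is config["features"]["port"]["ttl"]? 8.7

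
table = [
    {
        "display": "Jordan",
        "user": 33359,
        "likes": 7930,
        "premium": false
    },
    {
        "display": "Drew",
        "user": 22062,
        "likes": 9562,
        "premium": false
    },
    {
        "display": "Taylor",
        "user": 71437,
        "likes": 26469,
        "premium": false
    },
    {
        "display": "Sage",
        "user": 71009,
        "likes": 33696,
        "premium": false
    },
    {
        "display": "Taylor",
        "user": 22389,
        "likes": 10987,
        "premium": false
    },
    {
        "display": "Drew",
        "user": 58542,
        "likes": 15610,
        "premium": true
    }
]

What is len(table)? 6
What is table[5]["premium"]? True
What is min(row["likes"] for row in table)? 7930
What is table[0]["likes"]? 7930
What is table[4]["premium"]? False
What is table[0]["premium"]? False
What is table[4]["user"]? 22389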